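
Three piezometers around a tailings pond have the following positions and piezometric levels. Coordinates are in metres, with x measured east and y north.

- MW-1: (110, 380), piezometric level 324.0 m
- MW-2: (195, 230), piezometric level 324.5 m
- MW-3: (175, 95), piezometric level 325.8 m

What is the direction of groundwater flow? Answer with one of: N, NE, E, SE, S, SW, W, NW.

NE

With h = a·x + b·y + c and MW-1 as origin, the differences give:
  85·a + (-150)·b = +0.5
  65·a + (-285)·b = +1.8
Eliminate b (×(-285) and ×(-150), subtract): -14475·a = 127.50 → a = ∂h/∂x = -0.008808
Back-substitute: b = ∂h/∂y = -0.008325.
Flow = −∇h = (+0.008808 east, +0.008325 north), which points northeast.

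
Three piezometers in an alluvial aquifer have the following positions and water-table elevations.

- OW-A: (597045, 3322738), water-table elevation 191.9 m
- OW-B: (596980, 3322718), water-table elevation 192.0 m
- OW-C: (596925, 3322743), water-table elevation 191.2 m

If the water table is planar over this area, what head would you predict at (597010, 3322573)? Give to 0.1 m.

195.2 m

Taking OW-A as reference: OW-B−OW-A = (-65, -20, +0.1); OW-C−OW-A = (-120, 5, -0.7).
Determinant of the coordinate differences = (-65)·5 − (-120)·(-20) = -2725.
∂h/∂x = [(+0.1)·5 − (-0.7)·(-20)] / -2725 = +0.004954
∂h/∂y = [(-65)·(-0.7) − (-120)·(+0.1)] / -2725 = -0.02110
h(597010, 3322573) = 191.9 + (+0.004954)·(-35) + (-0.02110)·(-165) = 191.9 -0.173 +3.482 = 195.208 m.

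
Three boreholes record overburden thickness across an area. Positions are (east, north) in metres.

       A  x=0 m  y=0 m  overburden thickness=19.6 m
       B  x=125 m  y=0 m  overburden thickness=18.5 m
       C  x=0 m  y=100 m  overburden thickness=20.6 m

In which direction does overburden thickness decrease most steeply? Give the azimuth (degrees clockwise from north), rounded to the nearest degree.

∂d/∂x = (18.5 − 19.6) / (125 − 0) = -0.008800
∂d/∂y = (20.6 − 19.6) / (100 − 0) = +0.01000
Steepest decrease is along −∇f: components (+0.008800 E, -0.01000 N).
Azimuth = atan2(+0.008800, -0.01000) = 138.7° ≈ 139°.

139°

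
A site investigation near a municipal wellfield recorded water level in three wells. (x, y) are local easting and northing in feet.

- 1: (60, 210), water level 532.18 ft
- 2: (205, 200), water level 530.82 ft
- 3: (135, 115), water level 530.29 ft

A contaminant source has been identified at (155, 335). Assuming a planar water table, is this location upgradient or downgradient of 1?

upgradient

Taking 1 as reference: 2−1 = (145, -10, -1.36); 3−1 = (75, -95, -1.89).
Solve a·Δx + b·Δy = Δh: det = 145·(-95) − 75·(-10) = -13025.
∂h/∂x = [(-1.36)·(-95) − (-1.89)·(-10)] / -13025 = -0.008468
∂h/∂y = [145·(-1.89) − 75·(-1.36)] / -13025 = +0.01321
Head at (155, 335) = 532.18 + (-0.008468)·(95) + (+0.01321)·(125) = 533.03 ft.
That is higher than the 532.18 ft at 1, so the point is upgradient.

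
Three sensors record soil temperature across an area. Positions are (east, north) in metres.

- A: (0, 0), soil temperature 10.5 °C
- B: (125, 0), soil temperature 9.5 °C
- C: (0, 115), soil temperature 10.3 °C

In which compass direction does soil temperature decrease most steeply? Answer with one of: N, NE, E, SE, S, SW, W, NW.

E

∂T/∂x = (9.5 − 10.5) / (125 − 0) = -0.008000
∂T/∂y = (10.3 − 10.5) / (115 − 0) = -0.001739
Steepest decrease is along −∇f = (+0.008000 E, +0.001739 N) → east.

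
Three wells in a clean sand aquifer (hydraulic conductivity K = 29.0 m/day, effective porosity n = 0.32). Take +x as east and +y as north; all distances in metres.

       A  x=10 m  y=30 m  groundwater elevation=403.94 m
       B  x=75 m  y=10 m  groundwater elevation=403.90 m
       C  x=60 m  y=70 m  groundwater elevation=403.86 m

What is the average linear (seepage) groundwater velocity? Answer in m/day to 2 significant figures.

0.11 m/day

Taking A as reference: B−A = (65, -20, -0.04); C−A = (50, 40, -0.08).
Solve a·Δx + b·Δy = Δh: det = 65·40 − 50·(-20) = 3600.
∂h/∂x = [(-0.04)·40 − (-0.08)·(-20)] / 3600 = -0.0008889
∂h/∂y = [65·(-0.08) − 50·(-0.04)] / 3600 = -0.0008889
|∇h| = √(-0.0008889² + -0.0008889²) = 0.001257
Seepage velocity v = K·i/n = 29.0 × 0.001257 / 0.32 = 0.1139 m/day.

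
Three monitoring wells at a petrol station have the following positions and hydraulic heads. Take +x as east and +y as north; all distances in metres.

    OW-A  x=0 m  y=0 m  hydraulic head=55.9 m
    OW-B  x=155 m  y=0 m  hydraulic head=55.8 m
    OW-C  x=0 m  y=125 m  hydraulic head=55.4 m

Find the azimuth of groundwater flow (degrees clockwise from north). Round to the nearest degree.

009°

∂h/∂x = (55.8 − 55.9) / (155 − 0) = -0.0006452
∂h/∂y = (55.4 − 55.9) / (125 − 0) = -0.004000
Flow direction (−∇h) has components (+0.0006452 E, +0.004000 N).
Azimuth = atan2(E, N) = atan2(+0.0006452, +0.004000) = 9.2° ≈ 009°.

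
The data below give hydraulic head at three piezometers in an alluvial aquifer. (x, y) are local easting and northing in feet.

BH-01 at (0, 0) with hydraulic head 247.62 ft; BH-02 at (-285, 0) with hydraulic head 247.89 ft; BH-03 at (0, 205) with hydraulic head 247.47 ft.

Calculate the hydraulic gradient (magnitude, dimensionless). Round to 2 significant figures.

∂h/∂x = (247.89 − 247.62) / (-285 − 0) = -0.0009474
∂h/∂y = (247.47 − 247.62) / (205 − 0) = -0.0007317
|∇h| = √(-0.0009474² + -0.0007317²) = 0.001197

0.0012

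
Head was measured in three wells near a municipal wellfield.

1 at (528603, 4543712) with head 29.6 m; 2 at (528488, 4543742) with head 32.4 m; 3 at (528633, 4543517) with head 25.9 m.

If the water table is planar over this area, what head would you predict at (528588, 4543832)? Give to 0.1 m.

With h = a·x + b·y + c and 1 as origin, the differences give:
  (-115)·a + 30·b = +2.8
  30·a + (-195)·b = -3.7
Eliminate b (×(-195) and ×30, subtract): 21525·a = -435.00 → a = ∂h/∂x = -0.02021
Back-substitute: b = ∂h/∂y = +0.01587.
h(528588, 4543832) = 29.6 + (-0.02021)·(-15) + (+0.01587)·(120) = 29.6 +0.303 +1.904 = 31.807 m.

31.8 m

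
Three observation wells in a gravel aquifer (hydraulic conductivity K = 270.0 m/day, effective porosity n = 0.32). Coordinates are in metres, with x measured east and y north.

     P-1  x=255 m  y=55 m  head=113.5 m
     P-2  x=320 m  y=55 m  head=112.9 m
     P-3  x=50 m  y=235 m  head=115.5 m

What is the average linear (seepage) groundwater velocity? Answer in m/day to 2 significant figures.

With h = a·x + b·y + c and P-1 as origin, the differences give:
  65·a + 0·b = -0.6
  (-205)·a + 180·b = +2.0
Eliminate b (×180 and ×0, subtract): 11700·a = -108.00 → a = ∂h/∂x = -0.009231
Back-substitute: b = ∂h/∂y = +0.0005983.
|∇h| = √(-0.009231² + 0.0005983²) = 0.00925
Seepage velocity v = K·i/n = 270.0 × 0.00925 / 0.32 = 7.805 m/day.

7.8 m/day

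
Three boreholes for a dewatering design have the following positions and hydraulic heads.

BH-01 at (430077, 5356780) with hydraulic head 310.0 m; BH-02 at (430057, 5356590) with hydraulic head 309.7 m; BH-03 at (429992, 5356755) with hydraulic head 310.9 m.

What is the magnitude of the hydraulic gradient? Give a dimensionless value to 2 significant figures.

With h = a·x + b·y + c and BH-01 as origin, the differences give:
  (-20)·a + (-190)·b = -0.3
  (-85)·a + (-25)·b = +0.9
Eliminate b (×(-25) and ×(-190), subtract): -15650·a = 178.50 → a = ∂h/∂x = -0.01141
Back-substitute: b = ∂h/∂y = +0.002780.
|∇h| = √(-0.01141² + 0.002780²) = 0.01174

0.012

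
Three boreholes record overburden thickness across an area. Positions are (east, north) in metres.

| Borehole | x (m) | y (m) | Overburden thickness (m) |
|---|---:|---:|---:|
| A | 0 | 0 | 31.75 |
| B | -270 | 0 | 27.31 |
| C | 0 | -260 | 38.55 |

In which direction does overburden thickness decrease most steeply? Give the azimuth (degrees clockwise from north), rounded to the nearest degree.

∂d/∂x = (27.31 − 31.75) / (-270 − 0) = +0.01644
∂d/∂y = (38.55 − 31.75) / (-260 − 0) = -0.02615
Steepest decrease is along −∇f: components (-0.01644 E, +0.02615 N).
Azimuth = atan2(-0.01644, +0.02615) = 327.8° ≈ 328°.

328°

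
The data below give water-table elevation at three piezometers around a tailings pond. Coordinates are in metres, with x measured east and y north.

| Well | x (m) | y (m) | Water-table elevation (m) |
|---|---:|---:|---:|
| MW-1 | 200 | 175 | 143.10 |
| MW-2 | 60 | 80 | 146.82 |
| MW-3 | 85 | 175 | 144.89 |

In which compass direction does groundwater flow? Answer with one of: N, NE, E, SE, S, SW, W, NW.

NE

Three-point gradient (reference MW-1): Δ to MW-2 = (-140, -95, +3.72), Δ to MW-3 = (-115, 0, +1.79).
∂h/∂x = -0.01557, ∂h/∂y = -0.01622 (det = -10925).
Flow = −∇h = (+0.01557 east, +0.01622 north), which points northeast.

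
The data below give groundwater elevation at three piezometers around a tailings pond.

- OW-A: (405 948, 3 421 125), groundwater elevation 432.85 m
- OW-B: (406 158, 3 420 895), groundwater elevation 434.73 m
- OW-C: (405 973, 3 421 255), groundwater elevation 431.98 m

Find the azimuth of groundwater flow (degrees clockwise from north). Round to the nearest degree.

Three-point gradient (reference OW-A): Δ to OW-B = (210, -230, +1.88), Δ to OW-C = (25, 130, -0.87).
∂h/∂x = +0.001340, ∂h/∂y = -0.006950 (det = 33050).
Flow direction (−∇h) has components (-0.001340 E, +0.006950 N).
Azimuth = atan2(E, N) = atan2(-0.001340, +0.006950) = 349.1° ≈ 349°.

349°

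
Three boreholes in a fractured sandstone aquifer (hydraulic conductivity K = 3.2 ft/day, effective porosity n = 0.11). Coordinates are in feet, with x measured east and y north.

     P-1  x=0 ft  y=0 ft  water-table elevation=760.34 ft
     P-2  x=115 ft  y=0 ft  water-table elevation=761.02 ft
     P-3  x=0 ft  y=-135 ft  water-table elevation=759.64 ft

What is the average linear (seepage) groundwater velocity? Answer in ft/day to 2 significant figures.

∂h/∂x = (761.02 − 760.34) / (115 − 0) = +0.005913
∂h/∂y = (759.64 − 760.34) / (-135 − 0) = +0.005185
|∇h| = √(0.005913² + 0.005185²) = 0.007864
Seepage velocity v = K·i/n = 3.2 × 0.007864 / 0.11 = 0.2288 ft/day.

0.23 ft/day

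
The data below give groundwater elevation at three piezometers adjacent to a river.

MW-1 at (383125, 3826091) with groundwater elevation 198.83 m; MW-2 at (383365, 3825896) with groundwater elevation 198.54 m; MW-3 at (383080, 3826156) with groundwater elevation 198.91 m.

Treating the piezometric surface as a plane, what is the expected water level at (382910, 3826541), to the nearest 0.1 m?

199.3 m

With h = a·x + b·y + c and MW-1 as origin, the differences give:
  240·a + (-195)·b = -0.29
  (-45)·a + 65·b = +0.08
Eliminate b (×65 and ×(-195), subtract): 6825·a = -3.250 → a = ∂h/∂x = -0.0004762
Back-substitute: b = ∂h/∂y = +0.0009011.
h(382910, 3826541) = 198.83 + (-0.0004762)·(-215) + (+0.0009011)·(450) = 198.83 +0.102 +0.405 = 199.338 m.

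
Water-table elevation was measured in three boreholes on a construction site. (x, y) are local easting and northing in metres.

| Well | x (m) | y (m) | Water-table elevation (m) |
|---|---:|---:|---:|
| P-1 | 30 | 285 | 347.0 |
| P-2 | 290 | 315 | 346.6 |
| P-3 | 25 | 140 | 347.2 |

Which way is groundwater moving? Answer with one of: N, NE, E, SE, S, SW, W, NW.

With h = a·x + b·y + c and P-1 as origin, the differences give:
  260·a + 30·b = -0.4
  (-5)·a + (-145)·b = +0.2
Eliminate b (×(-145) and ×30, subtract): -37550·a = 52.00 → a = ∂h/∂x = -0.001385
Back-substitute: b = ∂h/∂y = -0.001332.
Flow = −∇h = (+0.001385 east, +0.001332 north), which points northeast.

NE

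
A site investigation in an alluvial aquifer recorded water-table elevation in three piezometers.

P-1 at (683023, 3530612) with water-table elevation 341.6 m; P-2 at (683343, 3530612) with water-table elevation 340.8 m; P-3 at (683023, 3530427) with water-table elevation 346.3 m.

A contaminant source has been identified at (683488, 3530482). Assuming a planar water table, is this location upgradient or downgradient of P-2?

∂h/∂x = (340.8 − 341.6) / (683343 − 683023) = -0.002500
∂h/∂y = (346.3 − 341.6) / (3530427 − 3530612) = -0.02541
Head at (683488, 3530482) = 341.6 + (-0.002500)·(465) + (-0.02541)·(-130) = 343.74 m.
That is higher than the 340.8 m at P-2, so the point is upgradient.

upgradient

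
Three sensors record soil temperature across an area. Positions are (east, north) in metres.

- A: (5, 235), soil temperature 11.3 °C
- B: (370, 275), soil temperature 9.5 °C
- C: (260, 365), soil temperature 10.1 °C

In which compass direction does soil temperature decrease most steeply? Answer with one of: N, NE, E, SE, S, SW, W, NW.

E

Three-point gradient (reference A): Δ to B = (365, 40, -1.8), Δ to C = (255, 130, -1.2).
∂T/∂x = -0.004993, ∂T/∂y = +0.0005638 (det = 37250).
Steepest decrease is along −∇f = (+0.004993 E, -0.0005638 N) → east.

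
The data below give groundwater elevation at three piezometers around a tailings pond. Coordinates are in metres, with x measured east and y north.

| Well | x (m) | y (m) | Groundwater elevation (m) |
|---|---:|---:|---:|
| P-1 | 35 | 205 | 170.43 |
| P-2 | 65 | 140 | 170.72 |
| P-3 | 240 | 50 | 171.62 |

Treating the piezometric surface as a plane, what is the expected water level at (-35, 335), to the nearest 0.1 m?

169.8 m

Three-point gradient (reference P-1): Δ to P-2 = (30, -65, +0.29), Δ to P-3 = (205, -155, +1.19).
∂h/∂x = +0.003735, ∂h/∂y = -0.002738 (det = 8675).
h(-35, 335) = 170.43 + (+0.003735)·(-70) + (-0.002738)·(130) = 170.43 -0.261 -0.356 = 169.813 m.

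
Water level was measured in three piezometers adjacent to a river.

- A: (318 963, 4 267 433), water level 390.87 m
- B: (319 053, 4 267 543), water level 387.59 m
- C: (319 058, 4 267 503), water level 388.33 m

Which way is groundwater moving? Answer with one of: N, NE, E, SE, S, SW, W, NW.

NE

Taking A as reference: B−A = (90, 110, -3.28); C−A = (95, 70, -2.54).
Determinant of the coordinate differences = 90·70 − 95·110 = -4150.
∂h/∂x = [(-3.28)·70 − (-2.54)·110] / -4150 = -0.01200
∂h/∂y = [90·(-2.54) − 95·(-3.28)] / -4150 = -0.02000
Flow = −∇h = (+0.01200 east, +0.02000 north), which points northeast.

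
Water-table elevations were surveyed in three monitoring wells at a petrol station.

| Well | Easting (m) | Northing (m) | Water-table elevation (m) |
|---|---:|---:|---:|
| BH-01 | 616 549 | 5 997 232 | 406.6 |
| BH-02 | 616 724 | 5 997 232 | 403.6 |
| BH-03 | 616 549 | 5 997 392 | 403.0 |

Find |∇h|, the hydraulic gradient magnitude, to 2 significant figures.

∂h/∂x = (403.6 − 406.6) / (616724 − 616549) = -0.01714
∂h/∂y = (403.0 − 406.6) / (5997392 − 5997232) = -0.02250
|∇h| = √(-0.01714² + -0.02250²) = 0.02828

0.028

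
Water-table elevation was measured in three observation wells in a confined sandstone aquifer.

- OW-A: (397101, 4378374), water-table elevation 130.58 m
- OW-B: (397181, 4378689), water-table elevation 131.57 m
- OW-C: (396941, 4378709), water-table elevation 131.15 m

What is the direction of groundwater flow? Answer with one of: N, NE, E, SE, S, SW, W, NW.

SW

Differences from OW-A: to OW-B (Δx, Δy, Δh) = (80, 315, +0.99); to OW-C = (-160, 335, +0.57).
Solve a·Δx + b·Δy = Δh: det = 80·335 − (-160)·315 = 77200.
∂h/∂x = [(+0.99)·335 − (+0.57)·315] / 77200 = +0.001970
∂h/∂y = [80·(+0.57) − (-160)·(+0.99)] / 77200 = +0.002642
Flow = −∇h = (-0.001970 east, -0.002642 north), which points southwest.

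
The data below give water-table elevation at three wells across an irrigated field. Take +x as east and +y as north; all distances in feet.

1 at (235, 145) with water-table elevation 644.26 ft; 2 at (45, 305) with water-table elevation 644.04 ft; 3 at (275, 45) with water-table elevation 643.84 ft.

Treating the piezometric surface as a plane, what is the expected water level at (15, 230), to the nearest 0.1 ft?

With h = a·x + b·y + c and 1 as origin, the differences give:
  (-190)·a + 160·b = -0.22
  40·a + (-100)·b = -0.42
Eliminate b (×(-100) and ×160, subtract): 12600·a = 89.200 → a = ∂h/∂x = +0.007079
Back-substitute: b = ∂h/∂y = +0.007032.
h(15, 230) = 644.26 + (+0.007079)·(-220) + (+0.007032)·(85) = 644.26 -1.557 +0.598 = 643.300 ft.

643.3 ft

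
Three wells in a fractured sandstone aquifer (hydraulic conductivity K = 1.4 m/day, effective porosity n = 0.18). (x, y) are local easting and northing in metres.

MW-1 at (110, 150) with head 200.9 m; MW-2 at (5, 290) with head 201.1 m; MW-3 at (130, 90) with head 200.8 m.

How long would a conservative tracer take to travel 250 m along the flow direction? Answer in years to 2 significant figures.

45 years

Taking MW-1 as reference: MW-2−MW-1 = (-105, 140, +0.2); MW-3−MW-1 = (20, -60, -0.1).
Determinant of the coordinate differences = (-105)·(-60) − 20·140 = 3500.
∂h/∂x = [(+0.2)·(-60) − (-0.1)·140] / 3500 = +0.0005714
∂h/∂y = [(-105)·(-0.1) − 20·(+0.2)] / 3500 = +0.001857
|∇h| = √(0.0005714² + 0.001857²) = 0.001943
Seepage velocity v = K·i/n = 1.4 × 0.001943 / 0.18 = 0.01511 m/day.
t = 250 / 0.01511 = 1.655e+04 days = 45.3 years.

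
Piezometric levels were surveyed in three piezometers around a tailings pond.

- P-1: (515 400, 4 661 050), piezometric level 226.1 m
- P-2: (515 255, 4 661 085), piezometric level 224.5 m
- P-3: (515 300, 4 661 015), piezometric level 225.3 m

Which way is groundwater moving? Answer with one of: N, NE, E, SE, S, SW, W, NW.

NW

With h = a·x + b·y + c and P-1 as origin, the differences give:
  (-145)·a + 35·b = -1.6
  (-100)·a + (-35)·b = -0.8
Eliminate b (×(-35) and ×35, subtract): 8575·a = 84.00 → a = ∂h/∂x = +0.009796
Back-substitute: b = ∂h/∂y = -0.005131.
Flow = −∇h = (-0.009796 east, +0.005131 north), which points northwest.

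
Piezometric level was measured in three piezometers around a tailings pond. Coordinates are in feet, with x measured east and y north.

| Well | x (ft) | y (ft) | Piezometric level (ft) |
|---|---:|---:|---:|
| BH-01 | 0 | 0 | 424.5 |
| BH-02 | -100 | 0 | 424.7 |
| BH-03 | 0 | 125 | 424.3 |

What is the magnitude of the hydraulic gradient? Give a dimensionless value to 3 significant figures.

0.00256

∂h/∂x = (424.7 − 424.5) / (-100 − 0) = -0.002000
∂h/∂y = (424.3 − 424.5) / (125 − 0) = -0.001600
|∇h| = √(-0.002000² + -0.001600²) = 0.002561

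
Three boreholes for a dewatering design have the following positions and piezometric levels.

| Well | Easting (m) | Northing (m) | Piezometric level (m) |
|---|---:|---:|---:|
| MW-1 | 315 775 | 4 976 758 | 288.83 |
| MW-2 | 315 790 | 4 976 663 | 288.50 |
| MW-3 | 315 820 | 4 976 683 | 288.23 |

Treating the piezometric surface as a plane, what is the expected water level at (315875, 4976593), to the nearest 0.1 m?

Three-point gradient (reference MW-1): Δ to MW-2 = (15, -95, -0.33), Δ to MW-3 = (45, -75, -0.60).
∂h/∂x = -0.01024, ∂h/∂y = +0.001857 (det = 3150).
h(315875, 4976593) = 288.83 + (-0.01024)·(100) + (+0.001857)·(-165) = 288.83 -1.024 -0.306 = 287.500 m.

287.5 m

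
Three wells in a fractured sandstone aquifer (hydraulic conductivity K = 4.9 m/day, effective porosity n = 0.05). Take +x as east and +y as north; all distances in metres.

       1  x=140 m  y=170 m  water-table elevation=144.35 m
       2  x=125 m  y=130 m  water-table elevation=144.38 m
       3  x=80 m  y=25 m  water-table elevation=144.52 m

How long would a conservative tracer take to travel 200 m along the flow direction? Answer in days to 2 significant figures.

180 days

Three-point gradient (reference 1): Δ to 2 = (-15, -40, +0.03), Δ to 3 = (-60, -145, +0.17).
∂h/∂x = -0.01089, ∂h/∂y = +0.003333 (det = -225).
|∇h| = √(-0.01089² + 0.003333²) = 0.01139
Seepage velocity v = K·i/n = 4.9 × 0.01139 / 0.05 = 1.116 m/day.
t = 200 / 1.116 = 179.2 days.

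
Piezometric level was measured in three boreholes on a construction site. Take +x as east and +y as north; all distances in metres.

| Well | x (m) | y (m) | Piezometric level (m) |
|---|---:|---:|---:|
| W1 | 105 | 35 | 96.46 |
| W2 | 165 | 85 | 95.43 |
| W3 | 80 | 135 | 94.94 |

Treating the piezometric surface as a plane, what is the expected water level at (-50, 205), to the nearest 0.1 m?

Taking W1 as reference: W2−W1 = (60, 50, -1.03); W3−W1 = (-25, 100, -1.52).
Determinant of the coordinate differences = 60·100 − (-25)·50 = 7250.
∂h/∂x = [(-1.03)·100 − (-1.52)·50] / 7250 = -0.003724
∂h/∂y = [60·(-1.52) − (-25)·(-1.03)] / 7250 = -0.01613
h(-50, 205) = 96.46 + (-0.003724)·(-155) + (-0.01613)·(170) = 96.46 +0.577 -2.742 = 94.295 m.

94.3 m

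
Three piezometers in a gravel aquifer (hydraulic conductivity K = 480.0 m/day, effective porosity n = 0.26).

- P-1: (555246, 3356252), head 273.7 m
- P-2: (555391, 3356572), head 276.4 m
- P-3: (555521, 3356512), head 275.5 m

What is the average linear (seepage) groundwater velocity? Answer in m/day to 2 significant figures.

18 m/day

Differences from P-1: to P-2 (Δx, Δy, Δh) = (145, 320, +2.7); to P-3 = (275, 260, +1.8).
Solve a·Δx + b·Δy = Δh: det = 145·260 − 275·320 = -50300.
∂h/∂x = [(+2.7)·260 − (+1.8)·320] / -50300 = -0.002505
∂h/∂y = [145·(+1.8) − 275·(+2.7)] / -50300 = +0.009573
|∇h| = √(-0.002505² + 0.009573²) = 0.009895
Seepage velocity v = K·i/n = 480.0 × 0.009895 / 0.26 = 18.27 m/day.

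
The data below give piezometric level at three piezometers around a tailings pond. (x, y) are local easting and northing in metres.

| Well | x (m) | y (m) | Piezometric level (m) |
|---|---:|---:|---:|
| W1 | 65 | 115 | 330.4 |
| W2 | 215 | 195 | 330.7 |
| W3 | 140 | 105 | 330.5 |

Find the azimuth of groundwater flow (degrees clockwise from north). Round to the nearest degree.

236°

Differences from W1: to W2 (Δx, Δy, Δh) = (150, 80, +0.3); to W3 = (75, -10, +0.1).
Determinant of the coordinate differences = 150·(-10) − 75·80 = -7500.
∂h/∂x = [(+0.3)·(-10) − (+0.1)·80] / -7500 = +0.001467
∂h/∂y = [150·(+0.1) − 75·(+0.3)] / -7500 = +0.0010000
Flow direction (−∇h) has components (-0.001467 E, -0.0010000 N).
Azimuth = atan2(E, N) = atan2(-0.001467, -0.0010000) = 235.7° ≈ 236°.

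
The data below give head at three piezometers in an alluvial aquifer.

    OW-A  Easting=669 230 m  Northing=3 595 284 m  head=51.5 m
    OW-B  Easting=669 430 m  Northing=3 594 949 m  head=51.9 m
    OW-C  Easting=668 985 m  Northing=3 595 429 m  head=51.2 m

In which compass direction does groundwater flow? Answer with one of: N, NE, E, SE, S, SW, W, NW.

Differences from OW-A: to OW-B (Δx, Δy, Δh) = (200, -335, +0.4); to OW-C = (-245, 145, -0.3).
Solve a·Δx + b·Δy = Δh: det = 200·145 − (-245)·(-335) = -53075.
∂h/∂x = [(+0.4)·145 − (-0.3)·(-335)] / -53075 = +0.0008008
∂h/∂y = [200·(-0.3) − (-245)·(+0.4)] / -53075 = -0.0007160
Flow = −∇h = (-0.0008008 east, +0.0007160 north), which points northwest.

NW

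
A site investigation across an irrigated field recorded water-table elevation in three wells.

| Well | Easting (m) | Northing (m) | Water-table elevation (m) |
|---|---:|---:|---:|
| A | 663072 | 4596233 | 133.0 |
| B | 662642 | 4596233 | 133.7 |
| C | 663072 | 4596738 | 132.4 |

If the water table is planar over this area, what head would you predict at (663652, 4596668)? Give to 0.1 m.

131.5 m

∂h/∂x = (133.7 − 133.0) / (662642 − 663072) = -0.001628
∂h/∂y = (132.4 − 133.0) / (4596738 − 4596233) = -0.001188
h(663652, 4596668) = 133.0 + (-0.001628)·(580) + (-0.001188)·(435) = 133.0 -0.944 -0.517 = 131.539 m.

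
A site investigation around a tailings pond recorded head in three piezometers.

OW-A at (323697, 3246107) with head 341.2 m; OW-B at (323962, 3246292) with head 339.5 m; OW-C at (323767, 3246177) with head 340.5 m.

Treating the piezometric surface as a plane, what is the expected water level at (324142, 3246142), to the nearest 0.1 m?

Three-point gradient (reference OW-A): Δ to OW-B = (265, 185, -1.7), Δ to OW-C = (70, 70, -0.7).
∂h/∂x = +0.001875, ∂h/∂y = -0.01187 (det = 5600).
h(324142, 3246142) = 341.2 + (+0.001875)·(445) + (-0.01187)·(35) = 341.2 +0.834 -0.416 = 341.619 m.

341.6 m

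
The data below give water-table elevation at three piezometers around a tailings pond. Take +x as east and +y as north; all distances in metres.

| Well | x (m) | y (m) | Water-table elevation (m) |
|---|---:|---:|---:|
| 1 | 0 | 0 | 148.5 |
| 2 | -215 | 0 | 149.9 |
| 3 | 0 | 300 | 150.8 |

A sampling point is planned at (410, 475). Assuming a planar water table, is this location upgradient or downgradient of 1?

upgradient

∂h/∂x = (149.9 − 148.5) / (-215 − 0) = -0.006512
∂h/∂y = (150.8 − 148.5) / (300 − 0) = +0.007667
Head at (410, 475) = 148.5 + (-0.006512)·(410) + (+0.007667)·(475) = 149.47 m.
That is higher than the 148.5 m at 1, so the point is upgradient.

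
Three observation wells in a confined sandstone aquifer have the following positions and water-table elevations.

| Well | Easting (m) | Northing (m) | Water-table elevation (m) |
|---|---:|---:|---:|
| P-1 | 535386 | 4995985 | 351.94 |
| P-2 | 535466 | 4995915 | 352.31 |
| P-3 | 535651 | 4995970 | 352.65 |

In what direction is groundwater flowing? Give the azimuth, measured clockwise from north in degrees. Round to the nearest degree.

With h = a·x + b·y + c and P-1 as origin, the differences give:
  80·a + (-70)·b = +0.37
  265·a + (-15)·b = +0.71
Eliminate b (×(-15) and ×(-70), subtract): 17350·a = 44.150 → a = ∂h/∂x = +0.002545
Back-substitute: b = ∂h/∂y = -0.002378.
Flow direction (−∇h) has components (-0.002545 E, +0.002378 N).
Azimuth = atan2(E, N) = atan2(-0.002545, +0.002378) = 313.1° ≈ 313°.

313°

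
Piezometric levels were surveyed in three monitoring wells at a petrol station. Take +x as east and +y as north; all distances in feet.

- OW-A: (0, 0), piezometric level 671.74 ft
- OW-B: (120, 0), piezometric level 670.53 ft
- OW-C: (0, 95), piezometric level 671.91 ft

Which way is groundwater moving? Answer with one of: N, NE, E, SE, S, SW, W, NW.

E

∂h/∂x = (670.53 − 671.74) / (120 − 0) = -0.01008
∂h/∂y = (671.91 − 671.74) / (95 − 0) = +0.001789
Flow = −∇h = (+0.01008 east, -0.001789 north), which points east.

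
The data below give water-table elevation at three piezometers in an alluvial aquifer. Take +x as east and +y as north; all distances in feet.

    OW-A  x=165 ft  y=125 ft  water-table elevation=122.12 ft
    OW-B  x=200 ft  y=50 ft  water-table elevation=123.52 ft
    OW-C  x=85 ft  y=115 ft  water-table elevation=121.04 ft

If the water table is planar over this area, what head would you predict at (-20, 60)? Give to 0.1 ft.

120.1 ft

With h = a·x + b·y + c and OW-A as origin, the differences give:
  35·a + (-75)·b = +1.40
  (-80)·a + (-10)·b = -1.08
Eliminate b (×(-10) and ×(-75), subtract): -6350·a = -95.000 → a = ∂h/∂x = +0.01496
Back-substitute: b = ∂h/∂y = -0.01169.
h(-20, 60) = 122.12 + (+0.01496)·(-185) + (-0.01169)·(-65) = 122.12 -2.768 +0.760 = 120.112 ft.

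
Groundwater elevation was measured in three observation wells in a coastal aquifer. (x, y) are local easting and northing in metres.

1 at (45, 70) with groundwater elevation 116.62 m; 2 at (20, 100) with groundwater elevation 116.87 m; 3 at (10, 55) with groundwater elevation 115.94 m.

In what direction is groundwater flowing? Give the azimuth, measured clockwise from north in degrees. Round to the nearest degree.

213°

Differences from 1: to 2 (Δx, Δy, Δh) = (-25, 30, +0.25); to 3 = (-35, -15, -0.68).
Determinant of the coordinate differences = (-25)·(-15) − (-35)·30 = 1425.
∂h/∂x = [(+0.25)·(-15) − (-0.68)·30] / 1425 = +0.01168
∂h/∂y = [(-25)·(-0.68) − (-35)·(+0.25)] / 1425 = +0.01807
Flow direction (−∇h) has components (-0.01168 E, -0.01807 N).
Azimuth = atan2(E, N) = atan2(-0.01168, -0.01807) = 212.9° ≈ 213°.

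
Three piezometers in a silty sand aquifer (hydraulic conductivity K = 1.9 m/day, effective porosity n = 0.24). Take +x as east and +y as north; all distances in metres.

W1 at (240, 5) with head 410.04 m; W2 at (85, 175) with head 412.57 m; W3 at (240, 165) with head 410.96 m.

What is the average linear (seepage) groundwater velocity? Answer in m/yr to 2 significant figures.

33 m/yr

Taking W1 as reference: W2−W1 = (-155, 170, +2.53); W3−W1 = (0, 160, +0.92).
Determinant of the coordinate differences = (-155)·160 − 0·170 = -24800.
∂h/∂x = [(+2.53)·160 − (+0.92)·170] / -24800 = -0.01002
∂h/∂y = [(-155)·(+0.92) − 0·(+2.53)] / -24800 = +0.005750
|∇h| = √(-0.01002² + 0.005750²) = 0.01155
Seepage velocity v = K·i/n = 1.9 × 0.01155 / 0.24 = 0.09144 m/day = 33.4 m/yr.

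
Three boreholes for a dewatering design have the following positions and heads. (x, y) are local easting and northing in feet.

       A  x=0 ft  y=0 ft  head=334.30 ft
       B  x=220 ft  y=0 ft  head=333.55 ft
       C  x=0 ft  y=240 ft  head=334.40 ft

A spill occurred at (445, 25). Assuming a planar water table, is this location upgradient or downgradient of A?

downgradient

∂h/∂x = (333.55 − 334.30) / (220 − 0) = -0.003409
∂h/∂y = (334.40 − 334.30) / (240 − 0) = +0.0004167
Head at (445, 25) = 334.30 + (-0.003409)·(445) + (+0.0004167)·(25) = 332.79 ft.
That is lower than the 334.30 ft at A, so the point is downgradient.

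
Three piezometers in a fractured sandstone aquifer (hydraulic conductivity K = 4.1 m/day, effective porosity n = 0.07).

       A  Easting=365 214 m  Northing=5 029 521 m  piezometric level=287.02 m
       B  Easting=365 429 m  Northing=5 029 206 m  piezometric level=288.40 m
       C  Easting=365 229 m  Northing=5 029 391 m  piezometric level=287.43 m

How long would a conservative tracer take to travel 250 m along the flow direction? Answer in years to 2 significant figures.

3.2 years

With h = a·x + b·y + c and A as origin, the differences give:
  215·a + (-315)·b = +1.38
  15·a + (-130)·b = +0.41
Eliminate b (×(-130) and ×(-315), subtract): -23225·a = -50.250 → a = ∂h/∂x = +0.002164
Back-substitute: b = ∂h/∂y = -0.002904.
|∇h| = √(0.002164² + -0.002904²) = 0.003622
Seepage velocity v = K·i/n = 4.1 × 0.003622 / 0.07 = 0.2121 m/day.
t = 250 / 0.2121 = 1179 days = 3.23 years.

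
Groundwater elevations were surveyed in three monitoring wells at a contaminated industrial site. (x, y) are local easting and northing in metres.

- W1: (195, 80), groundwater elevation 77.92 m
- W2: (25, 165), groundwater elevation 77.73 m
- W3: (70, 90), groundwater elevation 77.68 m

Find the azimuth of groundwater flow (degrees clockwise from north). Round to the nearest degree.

With h = a·x + b·y + c and W1 as origin, the differences give:
  (-170)·a + 85·b = -0.19
  (-125)·a + 10·b = -0.24
Eliminate b (×10 and ×85, subtract): 8925·a = 18.500 → a = ∂h/∂x = +0.002073
Back-substitute: b = ∂h/∂y = +0.001910.
Flow direction (−∇h) has components (-0.002073 E, -0.001910 N).
Azimuth = atan2(E, N) = atan2(-0.002073, -0.001910) = 227.3° ≈ 227°.

227°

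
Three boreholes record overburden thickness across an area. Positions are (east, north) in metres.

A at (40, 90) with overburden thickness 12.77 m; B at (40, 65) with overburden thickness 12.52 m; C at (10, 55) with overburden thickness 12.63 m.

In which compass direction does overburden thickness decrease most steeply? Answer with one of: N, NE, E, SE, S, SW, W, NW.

Differences from A: to B (Δx, Δy, Δh) = (0, -25, -0.25); to C = (-30, -35, -0.14).
Determinant of the coordinate differences = 0·(-35) − (-30)·(-25) = -750.
∂d/∂x = [(-0.25)·(-35) − (-0.14)·(-25)] / -750 = -0.007000
∂d/∂y = [0·(-0.14) − (-30)·(-0.25)] / -750 = +0.01000
Steepest decrease is along −∇f = (+0.007000 E, -0.01000 N) → southeast.

SE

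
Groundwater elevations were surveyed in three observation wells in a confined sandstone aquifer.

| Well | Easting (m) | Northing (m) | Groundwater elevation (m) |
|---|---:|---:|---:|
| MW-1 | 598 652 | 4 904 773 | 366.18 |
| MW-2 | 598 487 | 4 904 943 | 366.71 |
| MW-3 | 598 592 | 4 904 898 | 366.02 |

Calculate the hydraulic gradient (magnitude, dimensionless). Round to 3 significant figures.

0.0106

With h = a·x + b·y + c and MW-1 as origin, the differences give:
  (-165)·a + 170·b = +0.53
  (-60)·a + 125·b = -0.16
Eliminate b (×125 and ×170, subtract): -10425·a = 93.450 → a = ∂h/∂x = -0.008964
Back-substitute: b = ∂h/∂y = -0.005583.
|∇h| = √(-0.008964² + -0.005583²) = 0.01056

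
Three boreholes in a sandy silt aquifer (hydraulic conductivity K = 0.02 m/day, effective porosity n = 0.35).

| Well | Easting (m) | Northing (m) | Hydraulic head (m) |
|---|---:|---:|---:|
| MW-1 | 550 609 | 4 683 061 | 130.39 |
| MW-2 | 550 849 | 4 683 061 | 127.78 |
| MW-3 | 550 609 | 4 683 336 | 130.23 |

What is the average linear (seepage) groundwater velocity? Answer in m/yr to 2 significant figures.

0.23 m/yr

∂h/∂x = (127.78 − 130.39) / (550849 − 550609) = -0.01087
∂h/∂y = (130.23 − 130.39) / (4683336 − 4683061) = -0.0005818
|∇h| = √(-0.01087² + -0.0005818²) = 0.01089
Seepage velocity v = K·i/n = 0.02 × 0.01089 / 0.35 = 0.0006223 m/day = 0.2273 m/yr.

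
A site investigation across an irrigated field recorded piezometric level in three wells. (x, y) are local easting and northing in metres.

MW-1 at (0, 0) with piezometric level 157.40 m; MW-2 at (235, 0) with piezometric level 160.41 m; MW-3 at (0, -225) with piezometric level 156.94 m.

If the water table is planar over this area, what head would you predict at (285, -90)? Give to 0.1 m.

160.9 m

∂h/∂x = (160.41 − 157.40) / (235 − 0) = +0.01281
∂h/∂y = (156.94 − 157.40) / (-225 − 0) = +0.002044
h(285, -90) = 157.40 + (+0.01281)·(285) + (+0.002044)·(-90) = 157.40 +3.650 -0.184 = 160.866 m.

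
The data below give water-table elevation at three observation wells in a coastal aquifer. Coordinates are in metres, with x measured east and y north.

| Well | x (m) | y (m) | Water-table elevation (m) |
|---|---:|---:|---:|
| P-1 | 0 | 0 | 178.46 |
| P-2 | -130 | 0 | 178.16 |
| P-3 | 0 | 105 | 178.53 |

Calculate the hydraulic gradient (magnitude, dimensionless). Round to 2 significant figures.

0.0024

∂h/∂x = (178.16 − 178.46) / (-130 − 0) = +0.002308
∂h/∂y = (178.53 − 178.46) / (105 − 0) = +0.0006667
|∇h| = √(0.002308² + 0.0006667²) = 0.002402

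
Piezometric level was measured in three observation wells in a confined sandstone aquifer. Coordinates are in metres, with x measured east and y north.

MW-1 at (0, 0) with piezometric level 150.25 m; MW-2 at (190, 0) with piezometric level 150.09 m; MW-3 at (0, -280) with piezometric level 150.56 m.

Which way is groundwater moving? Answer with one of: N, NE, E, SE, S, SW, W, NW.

∂h/∂x = (150.09 − 150.25) / (190 − 0) = -0.0008421
∂h/∂y = (150.56 − 150.25) / (-280 − 0) = -0.001107
Flow = −∇h = (+0.0008421 east, +0.001107 north), which points northeast.

NE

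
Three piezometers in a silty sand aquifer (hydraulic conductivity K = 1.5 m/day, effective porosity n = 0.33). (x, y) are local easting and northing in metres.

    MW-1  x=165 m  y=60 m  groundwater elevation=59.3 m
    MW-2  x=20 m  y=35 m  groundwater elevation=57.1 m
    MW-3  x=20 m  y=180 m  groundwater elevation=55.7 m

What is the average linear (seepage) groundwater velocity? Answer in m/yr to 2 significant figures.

32 m/yr

With h = a·x + b·y + c and MW-1 as origin, the differences give:
  (-145)·a + (-25)·b = -2.2
  (-145)·a + 120·b = -3.6
Eliminate b (×120 and ×(-25), subtract): -21025·a = -354.00 → a = ∂h/∂x = +0.01684
Back-substitute: b = ∂h/∂y = -0.009655.
|∇h| = √(0.01684² + -0.009655²) = 0.01941
Seepage velocity v = K·i/n = 1.5 × 0.01941 / 0.33 = 0.08823 m/day = 32.23 m/yr.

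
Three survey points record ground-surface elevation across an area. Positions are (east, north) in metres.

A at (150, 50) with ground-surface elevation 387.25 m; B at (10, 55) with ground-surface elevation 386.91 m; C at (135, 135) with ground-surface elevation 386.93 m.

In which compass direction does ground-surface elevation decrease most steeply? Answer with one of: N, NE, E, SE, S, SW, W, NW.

NW

Taking A as reference: B−A = (-140, 5, -0.34); C−A = (-15, 85, -0.32).
Determinant of the coordinate differences = (-140)·85 − (-15)·5 = -11825.
∂z/∂x = [(-0.34)·85 − (-0.32)·5] / -11825 = +0.002309
∂z/∂y = [(-140)·(-0.32) − (-15)·(-0.34)] / -11825 = -0.003357
Steepest decrease is along −∇f = (-0.002309 E, +0.003357 N) → northwest.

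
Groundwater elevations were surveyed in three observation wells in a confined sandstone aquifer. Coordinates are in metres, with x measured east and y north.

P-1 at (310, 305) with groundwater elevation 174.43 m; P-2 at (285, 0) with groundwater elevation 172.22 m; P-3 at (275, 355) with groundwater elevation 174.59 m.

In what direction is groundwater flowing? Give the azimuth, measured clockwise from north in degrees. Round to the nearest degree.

217°

With h = a·x + b·y + c and P-1 as origin, the differences give:
  (-25)·a + (-305)·b = -2.21
  (-35)·a + 50·b = +0.16
Eliminate b (×50 and ×(-305), subtract): -11925·a = -61.700 → a = ∂h/∂x = +0.005174
Back-substitute: b = ∂h/∂y = +0.006822.
Flow direction (−∇h) has components (-0.005174 E, -0.006822 N).
Azimuth = atan2(E, N) = atan2(-0.005174, -0.006822) = 217.2° ≈ 217°.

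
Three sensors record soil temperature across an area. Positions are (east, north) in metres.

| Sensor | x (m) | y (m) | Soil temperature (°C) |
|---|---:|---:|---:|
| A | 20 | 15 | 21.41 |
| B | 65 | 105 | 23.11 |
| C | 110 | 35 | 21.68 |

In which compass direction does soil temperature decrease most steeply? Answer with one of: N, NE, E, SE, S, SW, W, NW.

Taking A as reference: B−A = (45, 90, +1.70); C−A = (90, 20, +0.27).
Determinant of the coordinate differences = 45·20 − 90·90 = -7200.
∂T/∂x = [(+1.70)·20 − (+0.27)·90] / -7200 = -0.001347
∂T/∂y = [45·(+0.27) − 90·(+1.70)] / -7200 = +0.01956
Steepest decrease is along −∇f = (+0.001347 E, -0.01956 N) → south.

S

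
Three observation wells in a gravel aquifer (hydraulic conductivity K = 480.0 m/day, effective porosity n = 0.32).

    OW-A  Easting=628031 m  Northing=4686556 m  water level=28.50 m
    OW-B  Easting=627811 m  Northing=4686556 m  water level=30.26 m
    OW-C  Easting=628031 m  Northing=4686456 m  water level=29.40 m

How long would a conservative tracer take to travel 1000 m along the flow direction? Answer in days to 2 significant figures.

55 days

∂h/∂x = (30.26 − 28.50) / (627811 − 628031) = -0.008000
∂h/∂y = (29.40 − 28.50) / (4686456 − 4686556) = -0.009000
|∇h| = √(-0.008000² + -0.009000²) = 0.01204
Seepage velocity v = K·i/n = 480.0 × 0.01204 / 0.32 = 18.06 m/day.
t = 1000 / 18.06 = 55.37 days.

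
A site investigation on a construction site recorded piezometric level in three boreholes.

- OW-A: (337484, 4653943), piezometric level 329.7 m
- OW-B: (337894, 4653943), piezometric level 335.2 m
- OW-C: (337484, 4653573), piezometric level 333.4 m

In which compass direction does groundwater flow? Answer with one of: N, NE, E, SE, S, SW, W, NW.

NW

∂h/∂x = (335.2 − 329.7) / (337894 − 337484) = +0.01341
∂h/∂y = (333.4 − 329.7) / (4653573 − 4653943) = -0.010000
Flow = −∇h = (-0.01341 east, +0.010000 north), which points northwest.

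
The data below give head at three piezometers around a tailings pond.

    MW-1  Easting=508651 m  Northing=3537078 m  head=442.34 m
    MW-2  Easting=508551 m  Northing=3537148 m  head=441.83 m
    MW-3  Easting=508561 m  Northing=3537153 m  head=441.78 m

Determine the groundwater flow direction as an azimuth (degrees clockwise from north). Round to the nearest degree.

005°

With h = a·x + b·y + c and MW-1 as origin, the differences give:
  (-100)·a + 70·b = -0.51
  (-90)·a + 75·b = -0.56
Eliminate b (×75 and ×70, subtract): -1200·a = 0.950 → a = ∂h/∂x = -0.0007917
Back-substitute: b = ∂h/∂y = -0.008417.
Flow direction (−∇h) has components (+0.0007917 E, +0.008417 N).
Azimuth = atan2(E, N) = atan2(+0.0007917, +0.008417) = 5.4° ≈ 005°.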